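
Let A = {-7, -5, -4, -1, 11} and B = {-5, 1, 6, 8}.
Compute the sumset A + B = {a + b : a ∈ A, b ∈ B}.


A + B = {a + b : a ∈ A, b ∈ B}.
Enumerate all |A|·|B| = 5·4 = 20 pairs (a, b) and collect distinct sums.
a = -7: -7+-5=-12, -7+1=-6, -7+6=-1, -7+8=1
a = -5: -5+-5=-10, -5+1=-4, -5+6=1, -5+8=3
a = -4: -4+-5=-9, -4+1=-3, -4+6=2, -4+8=4
a = -1: -1+-5=-6, -1+1=0, -1+6=5, -1+8=7
a = 11: 11+-5=6, 11+1=12, 11+6=17, 11+8=19
Collecting distinct sums: A + B = {-12, -10, -9, -6, -4, -3, -1, 0, 1, 2, 3, 4, 5, 6, 7, 12, 17, 19}
|A + B| = 18

A + B = {-12, -10, -9, -6, -4, -3, -1, 0, 1, 2, 3, 4, 5, 6, 7, 12, 17, 19}


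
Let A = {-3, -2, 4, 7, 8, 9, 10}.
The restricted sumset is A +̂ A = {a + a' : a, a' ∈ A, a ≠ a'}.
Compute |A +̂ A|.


Restricted sumset: A +̂ A = {a + a' : a ∈ A, a' ∈ A, a ≠ a'}.
Equivalently, take A + A and drop any sum 2a that is achievable ONLY as a + a for a ∈ A (i.e. sums representable only with equal summands).
Enumerate pairs (a, a') with a < a' (symmetric, so each unordered pair gives one sum; this covers all a ≠ a'):
  -3 + -2 = -5
  -3 + 4 = 1
  -3 + 7 = 4
  -3 + 8 = 5
  -3 + 9 = 6
  -3 + 10 = 7
  -2 + 4 = 2
  -2 + 7 = 5
  -2 + 8 = 6
  -2 + 9 = 7
  -2 + 10 = 8
  4 + 7 = 11
  4 + 8 = 12
  4 + 9 = 13
  4 + 10 = 14
  7 + 8 = 15
  7 + 9 = 16
  7 + 10 = 17
  8 + 9 = 17
  8 + 10 = 18
  9 + 10 = 19
Collected distinct sums: {-5, 1, 2, 4, 5, 6, 7, 8, 11, 12, 13, 14, 15, 16, 17, 18, 19}
|A +̂ A| = 17
(Reference bound: |A +̂ A| ≥ 2|A| - 3 for |A| ≥ 2, with |A| = 7 giving ≥ 11.)

|A +̂ A| = 17


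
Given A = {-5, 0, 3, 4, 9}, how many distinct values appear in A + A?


A + A = {a + a' : a, a' ∈ A}; |A| = 5.
General bounds: 2|A| - 1 ≤ |A + A| ≤ |A|(|A|+1)/2, i.e. 9 ≤ |A + A| ≤ 15.
Lower bound 2|A|-1 is attained iff A is an arithmetic progression.
Enumerate sums a + a' for a ≤ a' (symmetric, so this suffices):
a = -5: -5+-5=-10, -5+0=-5, -5+3=-2, -5+4=-1, -5+9=4
a = 0: 0+0=0, 0+3=3, 0+4=4, 0+9=9
a = 3: 3+3=6, 3+4=7, 3+9=12
a = 4: 4+4=8, 4+9=13
a = 9: 9+9=18
Distinct sums: {-10, -5, -2, -1, 0, 3, 4, 6, 7, 8, 9, 12, 13, 18}
|A + A| = 14

|A + A| = 14


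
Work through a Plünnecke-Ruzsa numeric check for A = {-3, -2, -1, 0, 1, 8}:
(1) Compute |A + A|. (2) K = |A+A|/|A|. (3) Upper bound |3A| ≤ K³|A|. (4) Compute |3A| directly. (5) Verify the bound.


|A| = 6.
Step 1: Compute A + A by enumerating all 36 pairs.
A + A = {-6, -5, -4, -3, -2, -1, 0, 1, 2, 5, 6, 7, 8, 9, 16}, so |A + A| = 15.
Step 2: Doubling constant K = |A + A|/|A| = 15/6 = 15/6 ≈ 2.5000.
Step 3: Plünnecke-Ruzsa gives |3A| ≤ K³·|A| = (2.5000)³ · 6 ≈ 93.7500.
Step 4: Compute 3A = A + A + A directly by enumerating all triples (a,b,c) ∈ A³; |3A| = 26.
Step 5: Check 26 ≤ 93.7500? Yes ✓.

K = 15/6, Plünnecke-Ruzsa bound K³|A| ≈ 93.7500, |3A| = 26, inequality holds.


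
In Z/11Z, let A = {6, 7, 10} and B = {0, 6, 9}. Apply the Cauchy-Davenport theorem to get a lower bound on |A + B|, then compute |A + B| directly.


Cauchy-Davenport: |A + B| ≥ min(p, |A| + |B| - 1) for A, B nonempty in Z/pZ.
|A| = 3, |B| = 3, p = 11.
CD lower bound = min(11, 3 + 3 - 1) = min(11, 5) = 5.
Compute A + B mod 11 directly:
a = 6: 6+0=6, 6+6=1, 6+9=4
a = 7: 7+0=7, 7+6=2, 7+9=5
a = 10: 10+0=10, 10+6=5, 10+9=8
A + B = {1, 2, 4, 5, 6, 7, 8, 10}, so |A + B| = 8.
Verify: 8 ≥ 5? Yes ✓.

CD lower bound = 5, actual |A + B| = 8.


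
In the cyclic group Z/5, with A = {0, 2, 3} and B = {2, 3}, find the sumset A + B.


Work in Z/5Z: reduce every sum a + b modulo 5.
Enumerate all 6 pairs:
a = 0: 0+2=2, 0+3=3
a = 2: 2+2=4, 2+3=0
a = 3: 3+2=0, 3+3=1
Distinct residues collected: {0, 1, 2, 3, 4}
|A + B| = 5 (out of 5 total residues).

A + B = {0, 1, 2, 3, 4}


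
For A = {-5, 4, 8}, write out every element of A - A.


A - A = {a - a' : a, a' ∈ A}.
Compute a - a' for each ordered pair (a, a'):
a = -5: -5--5=0, -5-4=-9, -5-8=-13
a = 4: 4--5=9, 4-4=0, 4-8=-4
a = 8: 8--5=13, 8-4=4, 8-8=0
Collecting distinct values (and noting 0 appears from a-a):
A - A = {-13, -9, -4, 0, 4, 9, 13}
|A - A| = 7

A - A = {-13, -9, -4, 0, 4, 9, 13}


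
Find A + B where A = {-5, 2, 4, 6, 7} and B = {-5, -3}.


A + B = {a + b : a ∈ A, b ∈ B}.
Enumerate all |A|·|B| = 5·2 = 10 pairs (a, b) and collect distinct sums.
a = -5: -5+-5=-10, -5+-3=-8
a = 2: 2+-5=-3, 2+-3=-1
a = 4: 4+-5=-1, 4+-3=1
a = 6: 6+-5=1, 6+-3=3
a = 7: 7+-5=2, 7+-3=4
Collecting distinct sums: A + B = {-10, -8, -3, -1, 1, 2, 3, 4}
|A + B| = 8

A + B = {-10, -8, -3, -1, 1, 2, 3, 4}


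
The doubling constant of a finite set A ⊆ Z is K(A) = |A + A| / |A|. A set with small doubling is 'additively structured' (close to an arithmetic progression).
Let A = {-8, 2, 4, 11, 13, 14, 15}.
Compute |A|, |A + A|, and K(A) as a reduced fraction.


|A| = 7.
Compute A + A by enumerating all 49 pairs.
A + A = {-16, -6, -4, 3, 4, 5, 6, 7, 8, 13, 15, 16, 17, 18, 19, 22, 24, 25, 26, 27, 28, 29, 30}, so |A + A| = 23.
K = |A + A| / |A| = 23/7 (already in lowest terms) ≈ 3.2857.
Reference: AP of size 7 gives K = 13/7 ≈ 1.8571; a fully generic set of size 7 gives K ≈ 4.0000.

|A| = 7, |A + A| = 23, K = 23/7.


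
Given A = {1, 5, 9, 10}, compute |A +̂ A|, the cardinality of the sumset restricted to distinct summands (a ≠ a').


Restricted sumset: A +̂ A = {a + a' : a ∈ A, a' ∈ A, a ≠ a'}.
Equivalently, take A + A and drop any sum 2a that is achievable ONLY as a + a for a ∈ A (i.e. sums representable only with equal summands).
Enumerate pairs (a, a') with a < a' (symmetric, so each unordered pair gives one sum; this covers all a ≠ a'):
  1 + 5 = 6
  1 + 9 = 10
  1 + 10 = 11
  5 + 9 = 14
  5 + 10 = 15
  9 + 10 = 19
Collected distinct sums: {6, 10, 11, 14, 15, 19}
|A +̂ A| = 6
(Reference bound: |A +̂ A| ≥ 2|A| - 3 for |A| ≥ 2, with |A| = 4 giving ≥ 5.)

|A +̂ A| = 6


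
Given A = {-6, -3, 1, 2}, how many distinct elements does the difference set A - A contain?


A - A = {a - a' : a, a' ∈ A}; |A| = 4.
Bounds: 2|A|-1 ≤ |A - A| ≤ |A|² - |A| + 1, i.e. 7 ≤ |A - A| ≤ 13.
Note: 0 ∈ A - A always (from a - a). The set is symmetric: if d ∈ A - A then -d ∈ A - A.
Enumerate nonzero differences d = a - a' with a > a' (then include -d):
Positive differences: {1, 3, 4, 5, 7, 8}
Full difference set: {0} ∪ (positive diffs) ∪ (negative diffs).
|A - A| = 1 + 2·6 = 13 (matches direct enumeration: 13).

|A - A| = 13


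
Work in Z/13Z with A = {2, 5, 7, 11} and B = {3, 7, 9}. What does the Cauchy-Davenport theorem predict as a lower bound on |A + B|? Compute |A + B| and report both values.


Cauchy-Davenport: |A + B| ≥ min(p, |A| + |B| - 1) for A, B nonempty in Z/pZ.
|A| = 4, |B| = 3, p = 13.
CD lower bound = min(13, 4 + 3 - 1) = min(13, 6) = 6.
Compute A + B mod 13 directly:
a = 2: 2+3=5, 2+7=9, 2+9=11
a = 5: 5+3=8, 5+7=12, 5+9=1
a = 7: 7+3=10, 7+7=1, 7+9=3
a = 11: 11+3=1, 11+7=5, 11+9=7
A + B = {1, 3, 5, 7, 8, 9, 10, 11, 12}, so |A + B| = 9.
Verify: 9 ≥ 6? Yes ✓.

CD lower bound = 6, actual |A + B| = 9.


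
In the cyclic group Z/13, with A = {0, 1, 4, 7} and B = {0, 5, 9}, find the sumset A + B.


Work in Z/13Z: reduce every sum a + b modulo 13.
Enumerate all 12 pairs:
a = 0: 0+0=0, 0+5=5, 0+9=9
a = 1: 1+0=1, 1+5=6, 1+9=10
a = 4: 4+0=4, 4+5=9, 4+9=0
a = 7: 7+0=7, 7+5=12, 7+9=3
Distinct residues collected: {0, 1, 3, 4, 5, 6, 7, 9, 10, 12}
|A + B| = 10 (out of 13 total residues).

A + B = {0, 1, 3, 4, 5, 6, 7, 9, 10, 12}


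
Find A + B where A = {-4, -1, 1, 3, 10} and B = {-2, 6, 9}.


A + B = {a + b : a ∈ A, b ∈ B}.
Enumerate all |A|·|B| = 5·3 = 15 pairs (a, b) and collect distinct sums.
a = -4: -4+-2=-6, -4+6=2, -4+9=5
a = -1: -1+-2=-3, -1+6=5, -1+9=8
a = 1: 1+-2=-1, 1+6=7, 1+9=10
a = 3: 3+-2=1, 3+6=9, 3+9=12
a = 10: 10+-2=8, 10+6=16, 10+9=19
Collecting distinct sums: A + B = {-6, -3, -1, 1, 2, 5, 7, 8, 9, 10, 12, 16, 19}
|A + B| = 13

A + B = {-6, -3, -1, 1, 2, 5, 7, 8, 9, 10, 12, 16, 19}


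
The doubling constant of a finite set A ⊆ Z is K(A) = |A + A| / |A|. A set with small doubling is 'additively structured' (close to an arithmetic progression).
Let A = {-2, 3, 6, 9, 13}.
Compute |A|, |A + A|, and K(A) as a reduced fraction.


|A| = 5.
Compute A + A by enumerating all 25 pairs.
A + A = {-4, 1, 4, 6, 7, 9, 11, 12, 15, 16, 18, 19, 22, 26}, so |A + A| = 14.
K = |A + A| / |A| = 14/5 (already in lowest terms) ≈ 2.8000.
Reference: AP of size 5 gives K = 9/5 ≈ 1.8000; a fully generic set of size 5 gives K ≈ 3.0000.

|A| = 5, |A + A| = 14, K = 14/5.


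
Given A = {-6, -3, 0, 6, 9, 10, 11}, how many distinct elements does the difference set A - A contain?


A - A = {a - a' : a, a' ∈ A}; |A| = 7.
Bounds: 2|A|-1 ≤ |A - A| ≤ |A|² - |A| + 1, i.e. 13 ≤ |A - A| ≤ 43.
Note: 0 ∈ A - A always (from a - a). The set is symmetric: if d ∈ A - A then -d ∈ A - A.
Enumerate nonzero differences d = a - a' with a > a' (then include -d):
Positive differences: {1, 2, 3, 4, 5, 6, 9, 10, 11, 12, 13, 14, 15, 16, 17}
Full difference set: {0} ∪ (positive diffs) ∪ (negative diffs).
|A - A| = 1 + 2·15 = 31 (matches direct enumeration: 31).

|A - A| = 31


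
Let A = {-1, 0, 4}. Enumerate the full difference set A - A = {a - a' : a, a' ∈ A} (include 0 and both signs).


A - A = {a - a' : a, a' ∈ A}.
Compute a - a' for each ordered pair (a, a'):
a = -1: -1--1=0, -1-0=-1, -1-4=-5
a = 0: 0--1=1, 0-0=0, 0-4=-4
a = 4: 4--1=5, 4-0=4, 4-4=0
Collecting distinct values (and noting 0 appears from a-a):
A - A = {-5, -4, -1, 0, 1, 4, 5}
|A - A| = 7

A - A = {-5, -4, -1, 0, 1, 4, 5}


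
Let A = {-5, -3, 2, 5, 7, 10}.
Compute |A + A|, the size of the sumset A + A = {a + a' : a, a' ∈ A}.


A + A = {a + a' : a, a' ∈ A}; |A| = 6.
General bounds: 2|A| - 1 ≤ |A + A| ≤ |A|(|A|+1)/2, i.e. 11 ≤ |A + A| ≤ 21.
Lower bound 2|A|-1 is attained iff A is an arithmetic progression.
Enumerate sums a + a' for a ≤ a' (symmetric, so this suffices):
a = -5: -5+-5=-10, -5+-3=-8, -5+2=-3, -5+5=0, -5+7=2, -5+10=5
a = -3: -3+-3=-6, -3+2=-1, -3+5=2, -3+7=4, -3+10=7
a = 2: 2+2=4, 2+5=7, 2+7=9, 2+10=12
a = 5: 5+5=10, 5+7=12, 5+10=15
a = 7: 7+7=14, 7+10=17
a = 10: 10+10=20
Distinct sums: {-10, -8, -6, -3, -1, 0, 2, 4, 5, 7, 9, 10, 12, 14, 15, 17, 20}
|A + A| = 17

|A + A| = 17


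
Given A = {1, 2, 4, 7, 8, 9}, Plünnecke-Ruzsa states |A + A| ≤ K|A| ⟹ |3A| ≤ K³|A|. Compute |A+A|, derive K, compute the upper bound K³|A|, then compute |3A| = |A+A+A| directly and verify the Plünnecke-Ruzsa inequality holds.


|A| = 6.
Step 1: Compute A + A by enumerating all 36 pairs.
A + A = {2, 3, 4, 5, 6, 8, 9, 10, 11, 12, 13, 14, 15, 16, 17, 18}, so |A + A| = 16.
Step 2: Doubling constant K = |A + A|/|A| = 16/6 = 16/6 ≈ 2.6667.
Step 3: Plünnecke-Ruzsa gives |3A| ≤ K³·|A| = (2.6667)³ · 6 ≈ 113.7778.
Step 4: Compute 3A = A + A + A directly by enumerating all triples (a,b,c) ∈ A³; |3A| = 25.
Step 5: Check 25 ≤ 113.7778? Yes ✓.

K = 16/6, Plünnecke-Ruzsa bound K³|A| ≈ 113.7778, |3A| = 25, inequality holds.


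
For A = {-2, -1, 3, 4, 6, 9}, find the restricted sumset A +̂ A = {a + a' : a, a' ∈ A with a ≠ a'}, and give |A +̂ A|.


Restricted sumset: A +̂ A = {a + a' : a ∈ A, a' ∈ A, a ≠ a'}.
Equivalently, take A + A and drop any sum 2a that is achievable ONLY as a + a for a ∈ A (i.e. sums representable only with equal summands).
Enumerate pairs (a, a') with a < a' (symmetric, so each unordered pair gives one sum; this covers all a ≠ a'):
  -2 + -1 = -3
  -2 + 3 = 1
  -2 + 4 = 2
  -2 + 6 = 4
  -2 + 9 = 7
  -1 + 3 = 2
  -1 + 4 = 3
  -1 + 6 = 5
  -1 + 9 = 8
  3 + 4 = 7
  3 + 6 = 9
  3 + 9 = 12
  4 + 6 = 10
  4 + 9 = 13
  6 + 9 = 15
Collected distinct sums: {-3, 1, 2, 3, 4, 5, 7, 8, 9, 10, 12, 13, 15}
|A +̂ A| = 13
(Reference bound: |A +̂ A| ≥ 2|A| - 3 for |A| ≥ 2, with |A| = 6 giving ≥ 9.)

|A +̂ A| = 13


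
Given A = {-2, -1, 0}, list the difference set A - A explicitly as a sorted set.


A - A = {a - a' : a, a' ∈ A}.
Compute a - a' for each ordered pair (a, a'):
a = -2: -2--2=0, -2--1=-1, -2-0=-2
a = -1: -1--2=1, -1--1=0, -1-0=-1
a = 0: 0--2=2, 0--1=1, 0-0=0
Collecting distinct values (and noting 0 appears from a-a):
A - A = {-2, -1, 0, 1, 2}
|A - A| = 5

A - A = {-2, -1, 0, 1, 2}


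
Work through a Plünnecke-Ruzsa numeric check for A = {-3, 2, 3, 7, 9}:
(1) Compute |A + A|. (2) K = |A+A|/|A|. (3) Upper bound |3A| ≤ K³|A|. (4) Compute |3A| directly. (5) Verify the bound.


|A| = 5.
Step 1: Compute A + A by enumerating all 25 pairs.
A + A = {-6, -1, 0, 4, 5, 6, 9, 10, 11, 12, 14, 16, 18}, so |A + A| = 13.
Step 2: Doubling constant K = |A + A|/|A| = 13/5 = 13/5 ≈ 2.6000.
Step 3: Plünnecke-Ruzsa gives |3A| ≤ K³·|A| = (2.6000)³ · 5 ≈ 87.8800.
Step 4: Compute 3A = A + A + A directly by enumerating all triples (a,b,c) ∈ A³; |3A| = 24.
Step 5: Check 24 ≤ 87.8800? Yes ✓.

K = 13/5, Plünnecke-Ruzsa bound K³|A| ≈ 87.8800, |3A| = 24, inequality holds.


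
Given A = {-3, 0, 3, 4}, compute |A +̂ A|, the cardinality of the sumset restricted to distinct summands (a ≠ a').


Restricted sumset: A +̂ A = {a + a' : a ∈ A, a' ∈ A, a ≠ a'}.
Equivalently, take A + A and drop any sum 2a that is achievable ONLY as a + a for a ∈ A (i.e. sums representable only with equal summands).
Enumerate pairs (a, a') with a < a' (symmetric, so each unordered pair gives one sum; this covers all a ≠ a'):
  -3 + 0 = -3
  -3 + 3 = 0
  -3 + 4 = 1
  0 + 3 = 3
  0 + 4 = 4
  3 + 4 = 7
Collected distinct sums: {-3, 0, 1, 3, 4, 7}
|A +̂ A| = 6
(Reference bound: |A +̂ A| ≥ 2|A| - 3 for |A| ≥ 2, with |A| = 4 giving ≥ 5.)

|A +̂ A| = 6


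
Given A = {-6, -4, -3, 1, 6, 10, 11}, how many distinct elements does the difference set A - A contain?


A - A = {a - a' : a, a' ∈ A}; |A| = 7.
Bounds: 2|A|-1 ≤ |A - A| ≤ |A|² - |A| + 1, i.e. 13 ≤ |A - A| ≤ 43.
Note: 0 ∈ A - A always (from a - a). The set is symmetric: if d ∈ A - A then -d ∈ A - A.
Enumerate nonzero differences d = a - a' with a > a' (then include -d):
Positive differences: {1, 2, 3, 4, 5, 7, 9, 10, 12, 13, 14, 15, 16, 17}
Full difference set: {0} ∪ (positive diffs) ∪ (negative diffs).
|A - A| = 1 + 2·14 = 29 (matches direct enumeration: 29).

|A - A| = 29


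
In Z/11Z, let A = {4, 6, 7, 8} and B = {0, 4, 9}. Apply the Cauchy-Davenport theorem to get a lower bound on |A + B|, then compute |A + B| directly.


Cauchy-Davenport: |A + B| ≥ min(p, |A| + |B| - 1) for A, B nonempty in Z/pZ.
|A| = 4, |B| = 3, p = 11.
CD lower bound = min(11, 4 + 3 - 1) = min(11, 6) = 6.
Compute A + B mod 11 directly:
a = 4: 4+0=4, 4+4=8, 4+9=2
a = 6: 6+0=6, 6+4=10, 6+9=4
a = 7: 7+0=7, 7+4=0, 7+9=5
a = 8: 8+0=8, 8+4=1, 8+9=6
A + B = {0, 1, 2, 4, 5, 6, 7, 8, 10}, so |A + B| = 9.
Verify: 9 ≥ 6? Yes ✓.

CD lower bound = 6, actual |A + B| = 9.


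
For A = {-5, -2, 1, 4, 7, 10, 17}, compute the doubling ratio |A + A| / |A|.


|A| = 7.
Compute A + A by enumerating all 49 pairs.
A + A = {-10, -7, -4, -1, 2, 5, 8, 11, 12, 14, 15, 17, 18, 20, 21, 24, 27, 34}, so |A + A| = 18.
K = |A + A| / |A| = 18/7 (already in lowest terms) ≈ 2.5714.
Reference: AP of size 7 gives K = 13/7 ≈ 1.8571; a fully generic set of size 7 gives K ≈ 4.0000.

|A| = 7, |A + A| = 18, K = 18/7.


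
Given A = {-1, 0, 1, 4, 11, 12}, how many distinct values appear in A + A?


A + A = {a + a' : a, a' ∈ A}; |A| = 6.
General bounds: 2|A| - 1 ≤ |A + A| ≤ |A|(|A|+1)/2, i.e. 11 ≤ |A + A| ≤ 21.
Lower bound 2|A|-1 is attained iff A is an arithmetic progression.
Enumerate sums a + a' for a ≤ a' (symmetric, so this suffices):
a = -1: -1+-1=-2, -1+0=-1, -1+1=0, -1+4=3, -1+11=10, -1+12=11
a = 0: 0+0=0, 0+1=1, 0+4=4, 0+11=11, 0+12=12
a = 1: 1+1=2, 1+4=5, 1+11=12, 1+12=13
a = 4: 4+4=8, 4+11=15, 4+12=16
a = 11: 11+11=22, 11+12=23
a = 12: 12+12=24
Distinct sums: {-2, -1, 0, 1, 2, 3, 4, 5, 8, 10, 11, 12, 13, 15, 16, 22, 23, 24}
|A + A| = 18

|A + A| = 18


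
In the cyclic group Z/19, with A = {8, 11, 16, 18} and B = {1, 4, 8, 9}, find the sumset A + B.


Work in Z/19Z: reduce every sum a + b modulo 19.
Enumerate all 16 pairs:
a = 8: 8+1=9, 8+4=12, 8+8=16, 8+9=17
a = 11: 11+1=12, 11+4=15, 11+8=0, 11+9=1
a = 16: 16+1=17, 16+4=1, 16+8=5, 16+9=6
a = 18: 18+1=0, 18+4=3, 18+8=7, 18+9=8
Distinct residues collected: {0, 1, 3, 5, 6, 7, 8, 9, 12, 15, 16, 17}
|A + B| = 12 (out of 19 total residues).

A + B = {0, 1, 3, 5, 6, 7, 8, 9, 12, 15, 16, 17}


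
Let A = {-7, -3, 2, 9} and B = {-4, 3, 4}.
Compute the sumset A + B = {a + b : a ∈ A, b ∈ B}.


A + B = {a + b : a ∈ A, b ∈ B}.
Enumerate all |A|·|B| = 4·3 = 12 pairs (a, b) and collect distinct sums.
a = -7: -7+-4=-11, -7+3=-4, -7+4=-3
a = -3: -3+-4=-7, -3+3=0, -3+4=1
a = 2: 2+-4=-2, 2+3=5, 2+4=6
a = 9: 9+-4=5, 9+3=12, 9+4=13
Collecting distinct sums: A + B = {-11, -7, -4, -3, -2, 0, 1, 5, 6, 12, 13}
|A + B| = 11

A + B = {-11, -7, -4, -3, -2, 0, 1, 5, 6, 12, 13}


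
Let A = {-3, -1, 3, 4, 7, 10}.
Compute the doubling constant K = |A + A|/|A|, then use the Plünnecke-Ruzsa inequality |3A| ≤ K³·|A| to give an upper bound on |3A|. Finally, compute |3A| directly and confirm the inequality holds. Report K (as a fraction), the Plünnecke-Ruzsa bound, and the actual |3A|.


|A| = 6.
Step 1: Compute A + A by enumerating all 36 pairs.
A + A = {-6, -4, -2, 0, 1, 2, 3, 4, 6, 7, 8, 9, 10, 11, 13, 14, 17, 20}, so |A + A| = 18.
Step 2: Doubling constant K = |A + A|/|A| = 18/6 = 18/6 ≈ 3.0000.
Step 3: Plünnecke-Ruzsa gives |3A| ≤ K³·|A| = (3.0000)³ · 6 ≈ 162.0000.
Step 4: Compute 3A = A + A + A directly by enumerating all triples (a,b,c) ∈ A³; |3A| = 32.
Step 5: Check 32 ≤ 162.0000? Yes ✓.

K = 18/6, Plünnecke-Ruzsa bound K³|A| ≈ 162.0000, |3A| = 32, inequality holds.


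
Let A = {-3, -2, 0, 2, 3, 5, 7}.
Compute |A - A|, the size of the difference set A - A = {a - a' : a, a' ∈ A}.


A - A = {a - a' : a, a' ∈ A}; |A| = 7.
Bounds: 2|A|-1 ≤ |A - A| ≤ |A|² - |A| + 1, i.e. 13 ≤ |A - A| ≤ 43.
Note: 0 ∈ A - A always (from a - a). The set is symmetric: if d ∈ A - A then -d ∈ A - A.
Enumerate nonzero differences d = a - a' with a > a' (then include -d):
Positive differences: {1, 2, 3, 4, 5, 6, 7, 8, 9, 10}
Full difference set: {0} ∪ (positive diffs) ∪ (negative diffs).
|A - A| = 1 + 2·10 = 21 (matches direct enumeration: 21).

|A - A| = 21


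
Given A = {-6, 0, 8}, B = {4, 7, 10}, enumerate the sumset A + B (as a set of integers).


A + B = {a + b : a ∈ A, b ∈ B}.
Enumerate all |A|·|B| = 3·3 = 9 pairs (a, b) and collect distinct sums.
a = -6: -6+4=-2, -6+7=1, -6+10=4
a = 0: 0+4=4, 0+7=7, 0+10=10
a = 8: 8+4=12, 8+7=15, 8+10=18
Collecting distinct sums: A + B = {-2, 1, 4, 7, 10, 12, 15, 18}
|A + B| = 8

A + B = {-2, 1, 4, 7, 10, 12, 15, 18}


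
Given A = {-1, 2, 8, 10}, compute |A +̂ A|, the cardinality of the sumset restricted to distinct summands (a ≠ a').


Restricted sumset: A +̂ A = {a + a' : a ∈ A, a' ∈ A, a ≠ a'}.
Equivalently, take A + A and drop any sum 2a that is achievable ONLY as a + a for a ∈ A (i.e. sums representable only with equal summands).
Enumerate pairs (a, a') with a < a' (symmetric, so each unordered pair gives one sum; this covers all a ≠ a'):
  -1 + 2 = 1
  -1 + 8 = 7
  -1 + 10 = 9
  2 + 8 = 10
  2 + 10 = 12
  8 + 10 = 18
Collected distinct sums: {1, 7, 9, 10, 12, 18}
|A +̂ A| = 6
(Reference bound: |A +̂ A| ≥ 2|A| - 3 for |A| ≥ 2, with |A| = 4 giving ≥ 5.)

|A +̂ A| = 6


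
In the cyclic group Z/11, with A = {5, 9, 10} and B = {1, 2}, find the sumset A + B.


Work in Z/11Z: reduce every sum a + b modulo 11.
Enumerate all 6 pairs:
a = 5: 5+1=6, 5+2=7
a = 9: 9+1=10, 9+2=0
a = 10: 10+1=0, 10+2=1
Distinct residues collected: {0, 1, 6, 7, 10}
|A + B| = 5 (out of 11 total residues).

A + B = {0, 1, 6, 7, 10}


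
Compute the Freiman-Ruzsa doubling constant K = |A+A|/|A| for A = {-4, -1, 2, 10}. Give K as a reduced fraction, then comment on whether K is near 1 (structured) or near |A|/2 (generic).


|A| = 4.
Compute A + A by enumerating all 16 pairs.
A + A = {-8, -5, -2, 1, 4, 6, 9, 12, 20}, so |A + A| = 9.
K = |A + A| / |A| = 9/4 (already in lowest terms) ≈ 2.2500.
Reference: AP of size 4 gives K = 7/4 ≈ 1.7500; a fully generic set of size 4 gives K ≈ 2.5000.

|A| = 4, |A + A| = 9, K = 9/4.


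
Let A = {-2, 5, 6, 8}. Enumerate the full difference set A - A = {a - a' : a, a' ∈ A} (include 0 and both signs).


A - A = {a - a' : a, a' ∈ A}.
Compute a - a' for each ordered pair (a, a'):
a = -2: -2--2=0, -2-5=-7, -2-6=-8, -2-8=-10
a = 5: 5--2=7, 5-5=0, 5-6=-1, 5-8=-3
a = 6: 6--2=8, 6-5=1, 6-6=0, 6-8=-2
a = 8: 8--2=10, 8-5=3, 8-6=2, 8-8=0
Collecting distinct values (and noting 0 appears from a-a):
A - A = {-10, -8, -7, -3, -2, -1, 0, 1, 2, 3, 7, 8, 10}
|A - A| = 13

A - A = {-10, -8, -7, -3, -2, -1, 0, 1, 2, 3, 7, 8, 10}


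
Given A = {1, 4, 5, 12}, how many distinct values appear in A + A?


A + A = {a + a' : a, a' ∈ A}; |A| = 4.
General bounds: 2|A| - 1 ≤ |A + A| ≤ |A|(|A|+1)/2, i.e. 7 ≤ |A + A| ≤ 10.
Lower bound 2|A|-1 is attained iff A is an arithmetic progression.
Enumerate sums a + a' for a ≤ a' (symmetric, so this suffices):
a = 1: 1+1=2, 1+4=5, 1+5=6, 1+12=13
a = 4: 4+4=8, 4+5=9, 4+12=16
a = 5: 5+5=10, 5+12=17
a = 12: 12+12=24
Distinct sums: {2, 5, 6, 8, 9, 10, 13, 16, 17, 24}
|A + A| = 10

|A + A| = 10


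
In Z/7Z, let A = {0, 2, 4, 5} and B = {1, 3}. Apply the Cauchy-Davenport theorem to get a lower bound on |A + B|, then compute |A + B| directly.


Cauchy-Davenport: |A + B| ≥ min(p, |A| + |B| - 1) for A, B nonempty in Z/pZ.
|A| = 4, |B| = 2, p = 7.
CD lower bound = min(7, 4 + 2 - 1) = min(7, 5) = 5.
Compute A + B mod 7 directly:
a = 0: 0+1=1, 0+3=3
a = 2: 2+1=3, 2+3=5
a = 4: 4+1=5, 4+3=0
a = 5: 5+1=6, 5+3=1
A + B = {0, 1, 3, 5, 6}, so |A + B| = 5.
Verify: 5 ≥ 5? Yes ✓.

CD lower bound = 5, actual |A + B| = 5.


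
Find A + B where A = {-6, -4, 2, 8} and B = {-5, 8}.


A + B = {a + b : a ∈ A, b ∈ B}.
Enumerate all |A|·|B| = 4·2 = 8 pairs (a, b) and collect distinct sums.
a = -6: -6+-5=-11, -6+8=2
a = -4: -4+-5=-9, -4+8=4
a = 2: 2+-5=-3, 2+8=10
a = 8: 8+-5=3, 8+8=16
Collecting distinct sums: A + B = {-11, -9, -3, 2, 3, 4, 10, 16}
|A + B| = 8

A + B = {-11, -9, -3, 2, 3, 4, 10, 16}


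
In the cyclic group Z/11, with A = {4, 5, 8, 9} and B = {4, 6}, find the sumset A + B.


Work in Z/11Z: reduce every sum a + b modulo 11.
Enumerate all 8 pairs:
a = 4: 4+4=8, 4+6=10
a = 5: 5+4=9, 5+6=0
a = 8: 8+4=1, 8+6=3
a = 9: 9+4=2, 9+6=4
Distinct residues collected: {0, 1, 2, 3, 4, 8, 9, 10}
|A + B| = 8 (out of 11 total residues).

A + B = {0, 1, 2, 3, 4, 8, 9, 10}


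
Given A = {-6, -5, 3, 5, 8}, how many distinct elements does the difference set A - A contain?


A - A = {a - a' : a, a' ∈ A}; |A| = 5.
Bounds: 2|A|-1 ≤ |A - A| ≤ |A|² - |A| + 1, i.e. 9 ≤ |A - A| ≤ 21.
Note: 0 ∈ A - A always (from a - a). The set is symmetric: if d ∈ A - A then -d ∈ A - A.
Enumerate nonzero differences d = a - a' with a > a' (then include -d):
Positive differences: {1, 2, 3, 5, 8, 9, 10, 11, 13, 14}
Full difference set: {0} ∪ (positive diffs) ∪ (negative diffs).
|A - A| = 1 + 2·10 = 21 (matches direct enumeration: 21).

|A - A| = 21


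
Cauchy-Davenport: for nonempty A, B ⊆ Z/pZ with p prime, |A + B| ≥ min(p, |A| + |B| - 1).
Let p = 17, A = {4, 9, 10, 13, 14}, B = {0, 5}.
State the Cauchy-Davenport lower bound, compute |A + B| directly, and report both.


Cauchy-Davenport: |A + B| ≥ min(p, |A| + |B| - 1) for A, B nonempty in Z/pZ.
|A| = 5, |B| = 2, p = 17.
CD lower bound = min(17, 5 + 2 - 1) = min(17, 6) = 6.
Compute A + B mod 17 directly:
a = 4: 4+0=4, 4+5=9
a = 9: 9+0=9, 9+5=14
a = 10: 10+0=10, 10+5=15
a = 13: 13+0=13, 13+5=1
a = 14: 14+0=14, 14+5=2
A + B = {1, 2, 4, 9, 10, 13, 14, 15}, so |A + B| = 8.
Verify: 8 ≥ 6? Yes ✓.

CD lower bound = 6, actual |A + B| = 8.


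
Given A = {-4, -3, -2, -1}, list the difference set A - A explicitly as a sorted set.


A - A = {a - a' : a, a' ∈ A}.
Compute a - a' for each ordered pair (a, a'):
a = -4: -4--4=0, -4--3=-1, -4--2=-2, -4--1=-3
a = -3: -3--4=1, -3--3=0, -3--2=-1, -3--1=-2
a = -2: -2--4=2, -2--3=1, -2--2=0, -2--1=-1
a = -1: -1--4=3, -1--3=2, -1--2=1, -1--1=0
Collecting distinct values (and noting 0 appears from a-a):
A - A = {-3, -2, -1, 0, 1, 2, 3}
|A - A| = 7

A - A = {-3, -2, -1, 0, 1, 2, 3}


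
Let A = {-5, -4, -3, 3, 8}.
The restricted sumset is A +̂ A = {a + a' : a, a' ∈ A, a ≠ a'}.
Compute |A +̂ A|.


Restricted sumset: A +̂ A = {a + a' : a ∈ A, a' ∈ A, a ≠ a'}.
Equivalently, take A + A and drop any sum 2a that is achievable ONLY as a + a for a ∈ A (i.e. sums representable only with equal summands).
Enumerate pairs (a, a') with a < a' (symmetric, so each unordered pair gives one sum; this covers all a ≠ a'):
  -5 + -4 = -9
  -5 + -3 = -8
  -5 + 3 = -2
  -5 + 8 = 3
  -4 + -3 = -7
  -4 + 3 = -1
  -4 + 8 = 4
  -3 + 3 = 0
  -3 + 8 = 5
  3 + 8 = 11
Collected distinct sums: {-9, -8, -7, -2, -1, 0, 3, 4, 5, 11}
|A +̂ A| = 10
(Reference bound: |A +̂ A| ≥ 2|A| - 3 for |A| ≥ 2, with |A| = 5 giving ≥ 7.)

|A +̂ A| = 10


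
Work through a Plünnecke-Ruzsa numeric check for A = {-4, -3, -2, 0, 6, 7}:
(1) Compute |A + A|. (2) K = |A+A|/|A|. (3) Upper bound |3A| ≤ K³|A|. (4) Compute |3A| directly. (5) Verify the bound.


|A| = 6.
Step 1: Compute A + A by enumerating all 36 pairs.
A + A = {-8, -7, -6, -5, -4, -3, -2, 0, 2, 3, 4, 5, 6, 7, 12, 13, 14}, so |A + A| = 17.
Step 2: Doubling constant K = |A + A|/|A| = 17/6 = 17/6 ≈ 2.8333.
Step 3: Plünnecke-Ruzsa gives |3A| ≤ K³·|A| = (2.8333)³ · 6 ≈ 136.4722.
Step 4: Compute 3A = A + A + A directly by enumerating all triples (a,b,c) ∈ A³; |3A| = 31.
Step 5: Check 31 ≤ 136.4722? Yes ✓.

K = 17/6, Plünnecke-Ruzsa bound K³|A| ≈ 136.4722, |3A| = 31, inequality holds.


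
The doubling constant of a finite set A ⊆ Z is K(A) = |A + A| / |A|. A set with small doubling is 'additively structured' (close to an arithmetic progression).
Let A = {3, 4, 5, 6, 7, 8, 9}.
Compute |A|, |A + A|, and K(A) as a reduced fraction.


|A| = 7.
Compute A + A by enumerating all 49 pairs.
A + A = {6, 7, 8, 9, 10, 11, 12, 13, 14, 15, 16, 17, 18}, so |A + A| = 13.
K = |A + A| / |A| = 13/7 (already in lowest terms) ≈ 1.8571.
Reference: AP of size 7 gives K = 13/7 ≈ 1.8571; a fully generic set of size 7 gives K ≈ 4.0000.

|A| = 7, |A + A| = 13, K = 13/7.


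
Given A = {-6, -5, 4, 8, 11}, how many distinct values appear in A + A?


A + A = {a + a' : a, a' ∈ A}; |A| = 5.
General bounds: 2|A| - 1 ≤ |A + A| ≤ |A|(|A|+1)/2, i.e. 9 ≤ |A + A| ≤ 15.
Lower bound 2|A|-1 is attained iff A is an arithmetic progression.
Enumerate sums a + a' for a ≤ a' (symmetric, so this suffices):
a = -6: -6+-6=-12, -6+-5=-11, -6+4=-2, -6+8=2, -6+11=5
a = -5: -5+-5=-10, -5+4=-1, -5+8=3, -5+11=6
a = 4: 4+4=8, 4+8=12, 4+11=15
a = 8: 8+8=16, 8+11=19
a = 11: 11+11=22
Distinct sums: {-12, -11, -10, -2, -1, 2, 3, 5, 6, 8, 12, 15, 16, 19, 22}
|A + A| = 15

|A + A| = 15


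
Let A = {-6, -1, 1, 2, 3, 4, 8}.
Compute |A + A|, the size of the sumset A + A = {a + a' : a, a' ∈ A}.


A + A = {a + a' : a, a' ∈ A}; |A| = 7.
General bounds: 2|A| - 1 ≤ |A + A| ≤ |A|(|A|+1)/2, i.e. 13 ≤ |A + A| ≤ 28.
Lower bound 2|A|-1 is attained iff A is an arithmetic progression.
Enumerate sums a + a' for a ≤ a' (symmetric, so this suffices):
a = -6: -6+-6=-12, -6+-1=-7, -6+1=-5, -6+2=-4, -6+3=-3, -6+4=-2, -6+8=2
a = -1: -1+-1=-2, -1+1=0, -1+2=1, -1+3=2, -1+4=3, -1+8=7
a = 1: 1+1=2, 1+2=3, 1+3=4, 1+4=5, 1+8=9
a = 2: 2+2=4, 2+3=5, 2+4=6, 2+8=10
a = 3: 3+3=6, 3+4=7, 3+8=11
a = 4: 4+4=8, 4+8=12
a = 8: 8+8=16
Distinct sums: {-12, -7, -5, -4, -3, -2, 0, 1, 2, 3, 4, 5, 6, 7, 8, 9, 10, 11, 12, 16}
|A + A| = 20

|A + A| = 20


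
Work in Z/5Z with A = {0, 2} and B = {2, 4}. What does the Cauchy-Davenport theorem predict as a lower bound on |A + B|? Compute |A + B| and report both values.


Cauchy-Davenport: |A + B| ≥ min(p, |A| + |B| - 1) for A, B nonempty in Z/pZ.
|A| = 2, |B| = 2, p = 5.
CD lower bound = min(5, 2 + 2 - 1) = min(5, 3) = 3.
Compute A + B mod 5 directly:
a = 0: 0+2=2, 0+4=4
a = 2: 2+2=4, 2+4=1
A + B = {1, 2, 4}, so |A + B| = 3.
Verify: 3 ≥ 3? Yes ✓.

CD lower bound = 3, actual |A + B| = 3.


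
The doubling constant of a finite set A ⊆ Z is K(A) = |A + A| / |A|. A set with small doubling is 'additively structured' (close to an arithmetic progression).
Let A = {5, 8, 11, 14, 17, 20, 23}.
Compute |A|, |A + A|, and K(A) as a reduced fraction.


|A| = 7.
Compute A + A by enumerating all 49 pairs.
A + A = {10, 13, 16, 19, 22, 25, 28, 31, 34, 37, 40, 43, 46}, so |A + A| = 13.
K = |A + A| / |A| = 13/7 (already in lowest terms) ≈ 1.8571.
Reference: AP of size 7 gives K = 13/7 ≈ 1.8571; a fully generic set of size 7 gives K ≈ 4.0000.

|A| = 7, |A + A| = 13, K = 13/7.


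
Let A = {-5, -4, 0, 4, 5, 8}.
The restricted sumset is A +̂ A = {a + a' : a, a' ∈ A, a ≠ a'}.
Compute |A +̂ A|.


Restricted sumset: A +̂ A = {a + a' : a ∈ A, a' ∈ A, a ≠ a'}.
Equivalently, take A + A and drop any sum 2a that is achievable ONLY as a + a for a ∈ A (i.e. sums representable only with equal summands).
Enumerate pairs (a, a') with a < a' (symmetric, so each unordered pair gives one sum; this covers all a ≠ a'):
  -5 + -4 = -9
  -5 + 0 = -5
  -5 + 4 = -1
  -5 + 5 = 0
  -5 + 8 = 3
  -4 + 0 = -4
  -4 + 4 = 0
  -4 + 5 = 1
  -4 + 8 = 4
  0 + 4 = 4
  0 + 5 = 5
  0 + 8 = 8
  4 + 5 = 9
  4 + 8 = 12
  5 + 8 = 13
Collected distinct sums: {-9, -5, -4, -1, 0, 1, 3, 4, 5, 8, 9, 12, 13}
|A +̂ A| = 13
(Reference bound: |A +̂ A| ≥ 2|A| - 3 for |A| ≥ 2, with |A| = 6 giving ≥ 9.)

|A +̂ A| = 13


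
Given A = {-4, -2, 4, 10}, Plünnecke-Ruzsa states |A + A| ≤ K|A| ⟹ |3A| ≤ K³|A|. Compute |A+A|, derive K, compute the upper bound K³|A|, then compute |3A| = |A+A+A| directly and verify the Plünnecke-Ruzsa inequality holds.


|A| = 4.
Step 1: Compute A + A by enumerating all 16 pairs.
A + A = {-8, -6, -4, 0, 2, 6, 8, 14, 20}, so |A + A| = 9.
Step 2: Doubling constant K = |A + A|/|A| = 9/4 = 9/4 ≈ 2.2500.
Step 3: Plünnecke-Ruzsa gives |3A| ≤ K³·|A| = (2.2500)³ · 4 ≈ 45.5625.
Step 4: Compute 3A = A + A + A directly by enumerating all triples (a,b,c) ∈ A³; |3A| = 16.
Step 5: Check 16 ≤ 45.5625? Yes ✓.

K = 9/4, Plünnecke-Ruzsa bound K³|A| ≈ 45.5625, |3A| = 16, inequality holds.


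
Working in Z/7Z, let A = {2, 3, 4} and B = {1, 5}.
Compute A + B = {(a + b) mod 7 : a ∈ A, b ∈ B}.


Work in Z/7Z: reduce every sum a + b modulo 7.
Enumerate all 6 pairs:
a = 2: 2+1=3, 2+5=0
a = 3: 3+1=4, 3+5=1
a = 4: 4+1=5, 4+5=2
Distinct residues collected: {0, 1, 2, 3, 4, 5}
|A + B| = 6 (out of 7 total residues).

A + B = {0, 1, 2, 3, 4, 5}


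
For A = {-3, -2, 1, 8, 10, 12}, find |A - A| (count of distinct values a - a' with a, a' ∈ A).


A - A = {a - a' : a, a' ∈ A}; |A| = 6.
Bounds: 2|A|-1 ≤ |A - A| ≤ |A|² - |A| + 1, i.e. 11 ≤ |A - A| ≤ 31.
Note: 0 ∈ A - A always (from a - a). The set is symmetric: if d ∈ A - A then -d ∈ A - A.
Enumerate nonzero differences d = a - a' with a > a' (then include -d):
Positive differences: {1, 2, 3, 4, 7, 9, 10, 11, 12, 13, 14, 15}
Full difference set: {0} ∪ (positive diffs) ∪ (negative diffs).
|A - A| = 1 + 2·12 = 25 (matches direct enumeration: 25).

|A - A| = 25


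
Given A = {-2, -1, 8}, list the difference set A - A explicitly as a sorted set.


A - A = {a - a' : a, a' ∈ A}.
Compute a - a' for each ordered pair (a, a'):
a = -2: -2--2=0, -2--1=-1, -2-8=-10
a = -1: -1--2=1, -1--1=0, -1-8=-9
a = 8: 8--2=10, 8--1=9, 8-8=0
Collecting distinct values (and noting 0 appears from a-a):
A - A = {-10, -9, -1, 0, 1, 9, 10}
|A - A| = 7

A - A = {-10, -9, -1, 0, 1, 9, 10}


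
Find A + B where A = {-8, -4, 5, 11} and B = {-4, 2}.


A + B = {a + b : a ∈ A, b ∈ B}.
Enumerate all |A|·|B| = 4·2 = 8 pairs (a, b) and collect distinct sums.
a = -8: -8+-4=-12, -8+2=-6
a = -4: -4+-4=-8, -4+2=-2
a = 5: 5+-4=1, 5+2=7
a = 11: 11+-4=7, 11+2=13
Collecting distinct sums: A + B = {-12, -8, -6, -2, 1, 7, 13}
|A + B| = 7

A + B = {-12, -8, -6, -2, 1, 7, 13}


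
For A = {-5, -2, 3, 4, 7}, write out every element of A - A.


A - A = {a - a' : a, a' ∈ A}.
Compute a - a' for each ordered pair (a, a'):
a = -5: -5--5=0, -5--2=-3, -5-3=-8, -5-4=-9, -5-7=-12
a = -2: -2--5=3, -2--2=0, -2-3=-5, -2-4=-6, -2-7=-9
a = 3: 3--5=8, 3--2=5, 3-3=0, 3-4=-1, 3-7=-4
a = 4: 4--5=9, 4--2=6, 4-3=1, 4-4=0, 4-7=-3
a = 7: 7--5=12, 7--2=9, 7-3=4, 7-4=3, 7-7=0
Collecting distinct values (and noting 0 appears from a-a):
A - A = {-12, -9, -8, -6, -5, -4, -3, -1, 0, 1, 3, 4, 5, 6, 8, 9, 12}
|A - A| = 17

A - A = {-12, -9, -8, -6, -5, -4, -3, -1, 0, 1, 3, 4, 5, 6, 8, 9, 12}


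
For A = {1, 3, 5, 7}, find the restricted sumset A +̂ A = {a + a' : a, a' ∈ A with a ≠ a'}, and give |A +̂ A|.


Restricted sumset: A +̂ A = {a + a' : a ∈ A, a' ∈ A, a ≠ a'}.
Equivalently, take A + A and drop any sum 2a that is achievable ONLY as a + a for a ∈ A (i.e. sums representable only with equal summands).
Enumerate pairs (a, a') with a < a' (symmetric, so each unordered pair gives one sum; this covers all a ≠ a'):
  1 + 3 = 4
  1 + 5 = 6
  1 + 7 = 8
  3 + 5 = 8
  3 + 7 = 10
  5 + 7 = 12
Collected distinct sums: {4, 6, 8, 10, 12}
|A +̂ A| = 5
(Reference bound: |A +̂ A| ≥ 2|A| - 3 for |A| ≥ 2, with |A| = 4 giving ≥ 5.)

|A +̂ A| = 5


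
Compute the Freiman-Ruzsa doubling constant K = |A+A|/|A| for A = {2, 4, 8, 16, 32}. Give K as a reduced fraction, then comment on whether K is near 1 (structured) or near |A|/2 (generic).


|A| = 5.
Compute A + A by enumerating all 25 pairs.
A + A = {4, 6, 8, 10, 12, 16, 18, 20, 24, 32, 34, 36, 40, 48, 64}, so |A + A| = 15.
K = |A + A| / |A| = 15/5 = 3/1 ≈ 3.0000.
Reference: AP of size 5 gives K = 9/5 ≈ 1.8000; a fully generic set of size 5 gives K ≈ 3.0000.

|A| = 5, |A + A| = 15, K = 15/5 = 3/1.


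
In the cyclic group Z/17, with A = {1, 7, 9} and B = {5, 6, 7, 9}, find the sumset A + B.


Work in Z/17Z: reduce every sum a + b modulo 17.
Enumerate all 12 pairs:
a = 1: 1+5=6, 1+6=7, 1+7=8, 1+9=10
a = 7: 7+5=12, 7+6=13, 7+7=14, 7+9=16
a = 9: 9+5=14, 9+6=15, 9+7=16, 9+9=1
Distinct residues collected: {1, 6, 7, 8, 10, 12, 13, 14, 15, 16}
|A + B| = 10 (out of 17 total residues).

A + B = {1, 6, 7, 8, 10, 12, 13, 14, 15, 16}


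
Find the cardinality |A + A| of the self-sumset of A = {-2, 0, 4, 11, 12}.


A + A = {a + a' : a, a' ∈ A}; |A| = 5.
General bounds: 2|A| - 1 ≤ |A + A| ≤ |A|(|A|+1)/2, i.e. 9 ≤ |A + A| ≤ 15.
Lower bound 2|A|-1 is attained iff A is an arithmetic progression.
Enumerate sums a + a' for a ≤ a' (symmetric, so this suffices):
a = -2: -2+-2=-4, -2+0=-2, -2+4=2, -2+11=9, -2+12=10
a = 0: 0+0=0, 0+4=4, 0+11=11, 0+12=12
a = 4: 4+4=8, 4+11=15, 4+12=16
a = 11: 11+11=22, 11+12=23
a = 12: 12+12=24
Distinct sums: {-4, -2, 0, 2, 4, 8, 9, 10, 11, 12, 15, 16, 22, 23, 24}
|A + A| = 15

|A + A| = 15


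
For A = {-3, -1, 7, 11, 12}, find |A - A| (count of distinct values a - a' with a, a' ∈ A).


A - A = {a - a' : a, a' ∈ A}; |A| = 5.
Bounds: 2|A|-1 ≤ |A - A| ≤ |A|² - |A| + 1, i.e. 9 ≤ |A - A| ≤ 21.
Note: 0 ∈ A - A always (from a - a). The set is symmetric: if d ∈ A - A then -d ∈ A - A.
Enumerate nonzero differences d = a - a' with a > a' (then include -d):
Positive differences: {1, 2, 4, 5, 8, 10, 12, 13, 14, 15}
Full difference set: {0} ∪ (positive diffs) ∪ (negative diffs).
|A - A| = 1 + 2·10 = 21 (matches direct enumeration: 21).

|A - A| = 21


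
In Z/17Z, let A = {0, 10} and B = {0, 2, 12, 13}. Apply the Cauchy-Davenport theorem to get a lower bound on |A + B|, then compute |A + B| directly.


Cauchy-Davenport: |A + B| ≥ min(p, |A| + |B| - 1) for A, B nonempty in Z/pZ.
|A| = 2, |B| = 4, p = 17.
CD lower bound = min(17, 2 + 4 - 1) = min(17, 5) = 5.
Compute A + B mod 17 directly:
a = 0: 0+0=0, 0+2=2, 0+12=12, 0+13=13
a = 10: 10+0=10, 10+2=12, 10+12=5, 10+13=6
A + B = {0, 2, 5, 6, 10, 12, 13}, so |A + B| = 7.
Verify: 7 ≥ 5? Yes ✓.

CD lower bound = 5, actual |A + B| = 7.


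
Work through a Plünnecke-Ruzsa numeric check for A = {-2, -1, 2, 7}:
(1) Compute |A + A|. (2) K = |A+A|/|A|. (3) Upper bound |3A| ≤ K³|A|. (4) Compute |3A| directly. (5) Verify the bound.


|A| = 4.
Step 1: Compute A + A by enumerating all 16 pairs.
A + A = {-4, -3, -2, 0, 1, 4, 5, 6, 9, 14}, so |A + A| = 10.
Step 2: Doubling constant K = |A + A|/|A| = 10/4 = 10/4 ≈ 2.5000.
Step 3: Plünnecke-Ruzsa gives |3A| ≤ K³·|A| = (2.5000)³ · 4 ≈ 62.5000.
Step 4: Compute 3A = A + A + A directly by enumerating all triples (a,b,c) ∈ A³; |3A| = 19.
Step 5: Check 19 ≤ 62.5000? Yes ✓.

K = 10/4, Plünnecke-Ruzsa bound K³|A| ≈ 62.5000, |3A| = 19, inequality holds.


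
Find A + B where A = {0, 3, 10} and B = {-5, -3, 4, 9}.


A + B = {a + b : a ∈ A, b ∈ B}.
Enumerate all |A|·|B| = 3·4 = 12 pairs (a, b) and collect distinct sums.
a = 0: 0+-5=-5, 0+-3=-3, 0+4=4, 0+9=9
a = 3: 3+-5=-2, 3+-3=0, 3+4=7, 3+9=12
a = 10: 10+-5=5, 10+-3=7, 10+4=14, 10+9=19
Collecting distinct sums: A + B = {-5, -3, -2, 0, 4, 5, 7, 9, 12, 14, 19}
|A + B| = 11

A + B = {-5, -3, -2, 0, 4, 5, 7, 9, 12, 14, 19}


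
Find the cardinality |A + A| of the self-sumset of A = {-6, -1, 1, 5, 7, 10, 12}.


A + A = {a + a' : a, a' ∈ A}; |A| = 7.
General bounds: 2|A| - 1 ≤ |A + A| ≤ |A|(|A|+1)/2, i.e. 13 ≤ |A + A| ≤ 28.
Lower bound 2|A|-1 is attained iff A is an arithmetic progression.
Enumerate sums a + a' for a ≤ a' (symmetric, so this suffices):
a = -6: -6+-6=-12, -6+-1=-7, -6+1=-5, -6+5=-1, -6+7=1, -6+10=4, -6+12=6
a = -1: -1+-1=-2, -1+1=0, -1+5=4, -1+7=6, -1+10=9, -1+12=11
a = 1: 1+1=2, 1+5=6, 1+7=8, 1+10=11, 1+12=13
a = 5: 5+5=10, 5+7=12, 5+10=15, 5+12=17
a = 7: 7+7=14, 7+10=17, 7+12=19
a = 10: 10+10=20, 10+12=22
a = 12: 12+12=24
Distinct sums: {-12, -7, -5, -2, -1, 0, 1, 2, 4, 6, 8, 9, 10, 11, 12, 13, 14, 15, 17, 19, 20, 22, 24}
|A + A| = 23

|A + A| = 23


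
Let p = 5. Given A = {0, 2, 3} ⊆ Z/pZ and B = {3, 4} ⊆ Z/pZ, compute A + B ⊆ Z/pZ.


Work in Z/5Z: reduce every sum a + b modulo 5.
Enumerate all 6 pairs:
a = 0: 0+3=3, 0+4=4
a = 2: 2+3=0, 2+4=1
a = 3: 3+3=1, 3+4=2
Distinct residues collected: {0, 1, 2, 3, 4}
|A + B| = 5 (out of 5 total residues).

A + B = {0, 1, 2, 3, 4}


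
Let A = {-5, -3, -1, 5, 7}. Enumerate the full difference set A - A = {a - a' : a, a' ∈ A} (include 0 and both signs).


A - A = {a - a' : a, a' ∈ A}.
Compute a - a' for each ordered pair (a, a'):
a = -5: -5--5=0, -5--3=-2, -5--1=-4, -5-5=-10, -5-7=-12
a = -3: -3--5=2, -3--3=0, -3--1=-2, -3-5=-8, -3-7=-10
a = -1: -1--5=4, -1--3=2, -1--1=0, -1-5=-6, -1-7=-8
a = 5: 5--5=10, 5--3=8, 5--1=6, 5-5=0, 5-7=-2
a = 7: 7--5=12, 7--3=10, 7--1=8, 7-5=2, 7-7=0
Collecting distinct values (and noting 0 appears from a-a):
A - A = {-12, -10, -8, -6, -4, -2, 0, 2, 4, 6, 8, 10, 12}
|A - A| = 13

A - A = {-12, -10, -8, -6, -4, -2, 0, 2, 4, 6, 8, 10, 12}


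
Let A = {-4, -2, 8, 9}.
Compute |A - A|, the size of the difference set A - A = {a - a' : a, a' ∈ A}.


A - A = {a - a' : a, a' ∈ A}; |A| = 4.
Bounds: 2|A|-1 ≤ |A - A| ≤ |A|² - |A| + 1, i.e. 7 ≤ |A - A| ≤ 13.
Note: 0 ∈ A - A always (from a - a). The set is symmetric: if d ∈ A - A then -d ∈ A - A.
Enumerate nonzero differences d = a - a' with a > a' (then include -d):
Positive differences: {1, 2, 10, 11, 12, 13}
Full difference set: {0} ∪ (positive diffs) ∪ (negative diffs).
|A - A| = 1 + 2·6 = 13 (matches direct enumeration: 13).

|A - A| = 13


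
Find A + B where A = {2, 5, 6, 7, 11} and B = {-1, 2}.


A + B = {a + b : a ∈ A, b ∈ B}.
Enumerate all |A|·|B| = 5·2 = 10 pairs (a, b) and collect distinct sums.
a = 2: 2+-1=1, 2+2=4
a = 5: 5+-1=4, 5+2=7
a = 6: 6+-1=5, 6+2=8
a = 7: 7+-1=6, 7+2=9
a = 11: 11+-1=10, 11+2=13
Collecting distinct sums: A + B = {1, 4, 5, 6, 7, 8, 9, 10, 13}
|A + B| = 9

A + B = {1, 4, 5, 6, 7, 8, 9, 10, 13}


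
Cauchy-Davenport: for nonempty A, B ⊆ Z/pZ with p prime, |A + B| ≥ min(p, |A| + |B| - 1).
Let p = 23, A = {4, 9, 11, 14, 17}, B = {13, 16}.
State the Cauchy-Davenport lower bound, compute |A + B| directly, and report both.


Cauchy-Davenport: |A + B| ≥ min(p, |A| + |B| - 1) for A, B nonempty in Z/pZ.
|A| = 5, |B| = 2, p = 23.
CD lower bound = min(23, 5 + 2 - 1) = min(23, 6) = 6.
Compute A + B mod 23 directly:
a = 4: 4+13=17, 4+16=20
a = 9: 9+13=22, 9+16=2
a = 11: 11+13=1, 11+16=4
a = 14: 14+13=4, 14+16=7
a = 17: 17+13=7, 17+16=10
A + B = {1, 2, 4, 7, 10, 17, 20, 22}, so |A + B| = 8.
Verify: 8 ≥ 6? Yes ✓.

CD lower bound = 6, actual |A + B| = 8.
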